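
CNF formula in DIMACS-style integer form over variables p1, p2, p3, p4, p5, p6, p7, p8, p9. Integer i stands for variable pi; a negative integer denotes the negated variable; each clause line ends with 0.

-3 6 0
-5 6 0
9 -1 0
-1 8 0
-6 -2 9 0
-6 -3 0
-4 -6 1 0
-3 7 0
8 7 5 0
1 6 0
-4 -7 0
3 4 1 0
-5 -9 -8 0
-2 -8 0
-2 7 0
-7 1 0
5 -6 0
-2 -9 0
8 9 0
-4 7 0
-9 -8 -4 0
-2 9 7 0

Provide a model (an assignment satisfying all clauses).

p1=True, p2=False, p3=False, p4=False, p5=False, p6=False, p7=False, p8=True, p9=True

p2 occurs only negated in the remaining clauses — set p2 = False.
Branch on p1: take p1 = True.
  then p9 is forced to True.
  then p8 is forced to True.
  then p5 is forced to False.
  then p6 is forced to False.
  then p3 is forced to False.
  then p4 is forced to False.
p7 is now unconstrained; take p7 = False.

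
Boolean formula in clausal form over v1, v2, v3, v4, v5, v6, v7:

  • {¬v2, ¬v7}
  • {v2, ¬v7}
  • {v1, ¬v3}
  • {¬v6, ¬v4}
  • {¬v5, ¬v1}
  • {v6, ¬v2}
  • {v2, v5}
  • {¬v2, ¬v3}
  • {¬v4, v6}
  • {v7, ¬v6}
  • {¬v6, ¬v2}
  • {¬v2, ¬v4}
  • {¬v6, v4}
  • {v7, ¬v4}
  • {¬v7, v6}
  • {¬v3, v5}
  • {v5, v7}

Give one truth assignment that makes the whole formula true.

v1 = F  v2 = F  v3 = F  v4 = F  v5 = T  v6 = F  v7 = F

v3 occurs only negated in the remaining clauses — set v3 = False.
Set v1 = False and propagate.
Set v2 = False and propagate.
  then v7 is forced to False.
  then v5 is forced to True.
  then v6 is forced to False.
  then v4 is forced to False.
Every clause has at least one true literal under this assignment.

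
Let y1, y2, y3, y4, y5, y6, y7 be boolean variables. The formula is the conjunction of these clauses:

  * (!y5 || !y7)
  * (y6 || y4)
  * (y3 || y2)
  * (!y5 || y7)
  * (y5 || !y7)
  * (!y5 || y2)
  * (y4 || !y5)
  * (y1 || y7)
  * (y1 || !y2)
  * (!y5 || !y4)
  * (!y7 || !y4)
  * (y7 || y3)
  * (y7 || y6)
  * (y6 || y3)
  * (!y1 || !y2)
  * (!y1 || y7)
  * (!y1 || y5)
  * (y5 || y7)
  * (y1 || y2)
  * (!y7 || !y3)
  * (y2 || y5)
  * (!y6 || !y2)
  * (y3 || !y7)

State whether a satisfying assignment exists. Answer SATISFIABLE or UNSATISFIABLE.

UNSATISFIABLE

y7 = True:
  propagation gives y5=False; an empty clause results — contradiction.
y7 = False:
  propagation gives y5=False; an empty clause results — contradiction.
Every branch closes, so no satisfying assignment exists.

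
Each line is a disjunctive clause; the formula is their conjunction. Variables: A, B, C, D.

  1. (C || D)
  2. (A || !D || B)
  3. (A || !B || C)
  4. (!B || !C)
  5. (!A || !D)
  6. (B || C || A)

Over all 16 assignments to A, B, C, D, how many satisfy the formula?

2

Satisfying assignments:
  A=F B=F C=T D=F
  A=T B=F C=T D=F
Count: 2.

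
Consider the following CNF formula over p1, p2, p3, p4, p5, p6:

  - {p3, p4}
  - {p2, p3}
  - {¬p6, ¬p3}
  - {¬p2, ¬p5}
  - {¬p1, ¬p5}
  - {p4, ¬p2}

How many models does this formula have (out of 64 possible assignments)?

12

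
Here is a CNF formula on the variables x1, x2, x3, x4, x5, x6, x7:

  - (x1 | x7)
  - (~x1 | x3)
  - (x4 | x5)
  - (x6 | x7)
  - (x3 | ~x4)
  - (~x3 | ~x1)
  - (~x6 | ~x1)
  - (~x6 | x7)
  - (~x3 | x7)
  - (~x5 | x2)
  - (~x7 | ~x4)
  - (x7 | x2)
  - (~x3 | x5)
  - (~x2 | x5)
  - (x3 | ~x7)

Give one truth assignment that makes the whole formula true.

Try x1 = False.
  then x7 is forced to True.
  then x4 is forced to False.
  then x5 is forced to True.
  then x2 is forced to True.
  then x3 is forced to True.
x6 is now unconstrained; take x6 = False.
Every clause has at least one true literal under this assignment.

x1 = 0  x2 = 1  x3 = 1  x4 = 0  x5 = 1  x6 = 0  x7 = 1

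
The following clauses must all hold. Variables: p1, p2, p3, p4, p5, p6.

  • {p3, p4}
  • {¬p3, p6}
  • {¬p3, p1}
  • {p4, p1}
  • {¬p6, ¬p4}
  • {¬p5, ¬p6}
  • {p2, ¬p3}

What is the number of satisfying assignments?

9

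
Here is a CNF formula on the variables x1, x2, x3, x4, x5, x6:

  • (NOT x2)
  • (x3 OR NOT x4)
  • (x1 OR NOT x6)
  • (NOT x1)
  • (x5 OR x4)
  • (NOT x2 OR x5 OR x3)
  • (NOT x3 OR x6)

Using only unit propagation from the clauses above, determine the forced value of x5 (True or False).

(NOT x2) is a unit clause: x2 = False.
(NOT x1) is a unit clause: x1 = False.
(x1 OR NOT x6): since x1 = False, the clause reduces to (NOT x6). x6 = False.
(NOT x3 OR x6) with x6 = False leaves only NOT x3, so x3 = False.
(NOT x4 OR x3) with x3 = False leaves only NOT x4, so x4 = False.
(x5 OR x4): since x4 = False, the clause reduces to (x5). x5 = True.

True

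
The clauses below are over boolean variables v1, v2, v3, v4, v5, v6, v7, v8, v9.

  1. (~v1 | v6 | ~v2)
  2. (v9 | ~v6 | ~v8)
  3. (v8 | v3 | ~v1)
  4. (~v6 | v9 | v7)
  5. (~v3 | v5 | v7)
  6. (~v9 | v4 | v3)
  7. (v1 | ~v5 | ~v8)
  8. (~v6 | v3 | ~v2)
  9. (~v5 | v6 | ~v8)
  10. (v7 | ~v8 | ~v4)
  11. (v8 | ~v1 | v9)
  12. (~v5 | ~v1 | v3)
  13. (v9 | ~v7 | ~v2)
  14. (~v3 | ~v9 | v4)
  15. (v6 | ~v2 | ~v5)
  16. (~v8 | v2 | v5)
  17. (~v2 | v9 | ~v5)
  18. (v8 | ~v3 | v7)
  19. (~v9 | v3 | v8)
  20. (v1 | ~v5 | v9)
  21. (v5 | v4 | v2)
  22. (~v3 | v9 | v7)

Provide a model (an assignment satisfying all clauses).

v1=F, v2=T, v3=F, v4=F, v5=F, v6=F, v7=F, v8=F, v9=F

Branch on v1: take v1 = False.
Try v2 = True.
For the remaining variables, v3 = False, v4 = False, v5 = False, v6 = False, v7 = False, v8 = False, v9 = False works.
Check each clause:
  1. (~v1 | ~v2 | v6) — ~v1 is true.
  2. (~v6 | ~v8 | v9) — ~v8 is true.
  3. (v3 | v8 | ~v1) — ~v1 is true.
  4. (v9 | v7 | ~v6) — ~v6 is true.
  5. (v7 | ~v3 | v5) — ~v3 is true.
  6. (v4 | v3 | ~v9) — ~v9 is true.
  7. (v1 | ~v5 | ~v8) — ~v8 is true.
  8. (~v6 | ~v2 | v3) — ~v6 is true.
  9. (~v5 | v6 | ~v8) — ~v8 is true.
  10. (~v8 | v7 | ~v4) — ~v8 is true.
  11. (v8 | v9 | ~v1) — ~v1 is true.
  12. (~v5 | v3 | ~v1) — ~v1 is true.
  13. (v9 | ~v7 | ~v2) — ~v7 is true.
  14. (~v9 | ~v3 | v4) — ~v3 is true.
  15. (v6 | ~v2 | ~v5) — ~v5 is true.
  16. (v2 | v5 | ~v8) — ~v8 is true.
  17. (v9 | ~v2 | ~v5) — ~v5 is true.
  18. (v8 | ~v3 | v7) — ~v3 is true.
  19. (v3 | ~v9 | v8) — ~v9 is true.
  20. (~v5 | v1 | v9) — ~v5 is true.
  21. (v5 | v4 | v2) — v2 is true.
  22. (v9 | v7 | ~v3) — ~v3 is true.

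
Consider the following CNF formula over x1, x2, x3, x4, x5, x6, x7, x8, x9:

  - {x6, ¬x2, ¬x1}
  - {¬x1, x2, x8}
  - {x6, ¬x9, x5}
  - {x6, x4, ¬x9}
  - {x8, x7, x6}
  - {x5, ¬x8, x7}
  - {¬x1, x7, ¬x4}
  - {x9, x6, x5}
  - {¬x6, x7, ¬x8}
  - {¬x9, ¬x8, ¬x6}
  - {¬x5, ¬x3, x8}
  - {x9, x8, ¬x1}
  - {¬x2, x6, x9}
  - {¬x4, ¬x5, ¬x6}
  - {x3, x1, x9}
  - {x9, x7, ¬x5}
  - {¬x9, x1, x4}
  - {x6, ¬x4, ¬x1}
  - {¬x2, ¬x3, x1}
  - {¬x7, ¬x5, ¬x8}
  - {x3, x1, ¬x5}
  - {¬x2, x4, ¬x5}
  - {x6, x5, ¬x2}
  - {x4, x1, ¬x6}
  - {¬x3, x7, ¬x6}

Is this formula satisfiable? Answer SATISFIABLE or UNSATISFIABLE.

SATISFIABLE

Branch on x1: take x1 = True.
Try x2 = False.
  then x8 is forced to True.
For the remaining variables, x3 = True, x4 = True, x5 = False, x6 = True, x7 = True, x9 = False works.
So x1 = 1  x2 = 0  x3 = 1  x4 = 1  x5 = 0  x6 = 1  x7 = 1  x8 = 1  x9 = 0 is a satisfying assignment.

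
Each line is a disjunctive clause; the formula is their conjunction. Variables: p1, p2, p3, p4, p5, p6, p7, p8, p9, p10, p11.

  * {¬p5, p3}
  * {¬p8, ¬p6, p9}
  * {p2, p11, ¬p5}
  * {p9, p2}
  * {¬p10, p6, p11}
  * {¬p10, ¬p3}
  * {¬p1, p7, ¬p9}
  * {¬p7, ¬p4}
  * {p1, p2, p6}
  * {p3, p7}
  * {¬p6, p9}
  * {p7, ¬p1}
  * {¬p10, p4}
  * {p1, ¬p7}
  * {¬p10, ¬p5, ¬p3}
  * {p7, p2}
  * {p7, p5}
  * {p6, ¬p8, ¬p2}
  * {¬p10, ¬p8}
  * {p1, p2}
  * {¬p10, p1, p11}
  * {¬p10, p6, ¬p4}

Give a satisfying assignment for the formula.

Pure literal: p8 appears only negated; assign p8 = False.
p10 occurs only negated in the remaining clauses — set p10 = False.
Try p1 = True.
  then p7 is forced to True.
  then p4 is forced to False.
The remaining clauses are satisfied by p2 = True, p3 = True, p5 = False, p6 = True, p9 = True, p11 = True.
Every clause has at least one true literal under this assignment.

p1 = True  p2 = True  p3 = True  p4 = False  p5 = False  p6 = True  p7 = True  p8 = False  p9 = True  p10 = False  p11 = True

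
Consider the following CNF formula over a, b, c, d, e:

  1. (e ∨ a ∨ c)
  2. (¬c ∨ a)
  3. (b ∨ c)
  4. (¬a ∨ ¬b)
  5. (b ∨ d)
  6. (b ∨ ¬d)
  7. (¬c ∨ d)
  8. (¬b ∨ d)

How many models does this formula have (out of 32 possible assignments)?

The models are:
  a=F b=T c=F d=T e=T
That's 1 in total.

1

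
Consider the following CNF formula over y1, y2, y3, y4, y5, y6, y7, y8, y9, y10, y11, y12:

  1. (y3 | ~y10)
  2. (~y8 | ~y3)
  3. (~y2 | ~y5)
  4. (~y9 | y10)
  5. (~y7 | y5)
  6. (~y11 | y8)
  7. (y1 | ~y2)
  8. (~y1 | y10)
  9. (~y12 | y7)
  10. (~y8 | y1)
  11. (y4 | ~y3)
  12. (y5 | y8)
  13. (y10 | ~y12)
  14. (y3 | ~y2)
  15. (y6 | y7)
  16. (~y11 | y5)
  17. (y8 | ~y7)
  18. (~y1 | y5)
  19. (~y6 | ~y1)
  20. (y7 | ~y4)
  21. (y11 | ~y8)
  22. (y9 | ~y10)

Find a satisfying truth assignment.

y1 = F, y2 = F, y3 = F, y4 = F, y5 = T, y6 = T, y7 = F, y8 = F, y9 = F, y10 = F, y11 = F, y12 = F

Pure literal: y2 appears only negated; assign y2 = False.
y12 occurs only negated in the remaining clauses — set y12 = False.
Set y1 = False and propagate.
  then y8 is forced to False.
  then y11 is forced to False.
  then y5 is forced to True.
  then y7 is forced to False.
  then y6 is forced to True.
  then y4 is forced to False.
  then y3 is forced to False.
  then y10 is forced to False.
  then y9 is forced to False.
Check each clause:
  1. (~y10 | y3) — ~y10 is true.
  2. (~y3 | ~y8) — ~y8 is true.
  3. (~y5 | ~y2) — ~y2 is true.
  4. (y10 | ~y9) — ~y9 is true.
  5. (~y7 | y5) — ~y7 is true.
  6. (y8 | ~y11) — ~y11 is true.
  7. (~y2 | y1) — ~y2 is true.
  8. (~y1 | y10) — ~y1 is true.
  9. (~y12 | y7) — ~y12 is true.
  10. (y1 | ~y8) — ~y8 is true.
  11. (y4 | ~y3) — ~y3 is true.
  12. (y8 | y5) — y5 is true.
  13. (y10 | ~y12) — ~y12 is true.
  14. (~y2 | y3) — ~y2 is true.
  15. (y6 | y7) — y6 is true.
  16. (~y11 | y5) — ~y11 is true.
  17. (y8 | ~y7) — ~y7 is true.
  18. (y5 | ~y1) — y5 is true.
  19. (~y6 | ~y1) — ~y1 is true.
  20. (~y4 | y7) — ~y4 is true.
  21. (~y8 | y11) — ~y8 is true.
  22. (y9 | ~y10) — ~y10 is true.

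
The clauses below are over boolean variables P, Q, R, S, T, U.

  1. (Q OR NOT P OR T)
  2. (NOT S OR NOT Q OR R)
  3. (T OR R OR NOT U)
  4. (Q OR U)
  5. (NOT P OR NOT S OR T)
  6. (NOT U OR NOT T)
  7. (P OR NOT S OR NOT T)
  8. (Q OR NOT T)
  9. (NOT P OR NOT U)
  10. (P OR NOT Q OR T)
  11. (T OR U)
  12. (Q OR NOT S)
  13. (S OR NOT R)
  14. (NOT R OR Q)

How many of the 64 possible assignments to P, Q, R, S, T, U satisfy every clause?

3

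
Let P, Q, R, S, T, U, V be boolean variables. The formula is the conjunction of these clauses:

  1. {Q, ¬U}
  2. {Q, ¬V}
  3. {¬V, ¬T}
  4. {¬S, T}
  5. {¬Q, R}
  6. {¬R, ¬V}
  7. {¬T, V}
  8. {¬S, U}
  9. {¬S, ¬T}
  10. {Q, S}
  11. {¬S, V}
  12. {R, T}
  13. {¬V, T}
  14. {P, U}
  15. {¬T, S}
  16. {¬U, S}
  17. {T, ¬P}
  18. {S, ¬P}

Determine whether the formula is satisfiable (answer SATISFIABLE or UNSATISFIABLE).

S = True:
  propagation gives T=True; an empty clause results — contradiction.
S = False:
  propagation gives Q=True, R=True, V=False, T=False; an empty clause results — contradiction.
Every branch closes, so no satisfying assignment exists.

UNSATISFIABLE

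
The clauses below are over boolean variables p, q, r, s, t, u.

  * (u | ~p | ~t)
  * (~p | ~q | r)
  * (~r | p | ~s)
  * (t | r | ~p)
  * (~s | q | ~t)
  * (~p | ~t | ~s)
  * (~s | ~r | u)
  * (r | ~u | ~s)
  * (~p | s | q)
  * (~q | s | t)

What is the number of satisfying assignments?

Split on s, then p.
  s=1, p=1: remaining (q,r,t,u) ∈ {(0,1,0,1); (1,1,0,1)} — 2.
  s=1, p=0: remaining (q,r,t,u) ∈ {(0,0,0,0); (1,0,0,0); (1,0,1,0)} — 3.
  s=0, p=1: remaining (q,r,t,u) ∈ {(1,1,1,1)} — 1.
  s=0, p=0: r, u free; 3 ways for (q,t) × 2^2 = 12.
Total: 2 + 3 + 1 + 12 = 18.

18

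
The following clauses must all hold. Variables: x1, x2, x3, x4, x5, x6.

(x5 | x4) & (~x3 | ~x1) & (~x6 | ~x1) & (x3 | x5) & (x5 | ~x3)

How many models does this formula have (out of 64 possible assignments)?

20

Split on x3, then x5.
  x3=T, x5=T: forces x1=F; x2, x4, x6 free → 2^3 = 8.
  x3=T, x5=F: a clause becomes empty — 0.
  x3=F, x5=T: x2, x4 free; 3 ways for (x1,x6) × 2^2 = 12.
  x3=F, x5=F: a clause becomes empty — 0.
Total: 8 + 0 + 12 + 0 = 20.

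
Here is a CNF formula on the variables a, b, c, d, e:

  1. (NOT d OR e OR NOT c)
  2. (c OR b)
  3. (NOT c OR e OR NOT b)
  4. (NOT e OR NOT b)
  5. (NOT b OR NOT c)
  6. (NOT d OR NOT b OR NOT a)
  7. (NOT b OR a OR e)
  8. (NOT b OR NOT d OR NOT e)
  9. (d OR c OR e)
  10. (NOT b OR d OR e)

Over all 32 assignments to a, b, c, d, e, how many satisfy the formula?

The models are:
  a=F b=F c=T d=F e=F
  a=F b=F c=T d=F e=T
  a=F b=F c=T d=T e=T
  a=T b=F c=T d=F e=F
  a=T b=F c=T d=F e=T
  a=T b=F c=T d=T e=T
That's 6 in total.

6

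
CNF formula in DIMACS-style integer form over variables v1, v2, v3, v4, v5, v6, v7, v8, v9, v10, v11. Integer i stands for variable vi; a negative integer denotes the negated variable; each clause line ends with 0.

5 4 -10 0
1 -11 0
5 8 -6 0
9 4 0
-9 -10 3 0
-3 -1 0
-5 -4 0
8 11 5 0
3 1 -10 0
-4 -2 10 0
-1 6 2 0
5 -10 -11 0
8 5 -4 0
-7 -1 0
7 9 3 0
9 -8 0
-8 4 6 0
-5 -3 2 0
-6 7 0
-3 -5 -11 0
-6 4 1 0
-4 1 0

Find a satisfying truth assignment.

Set v1 = True and propagate.
  then v3 is forced to False.
  then v7 is forced to False.
  then v9 is forced to True.
  then v10 is forced to False.
  then v6 is forced to False.
  then v2 is forced to True.
  then v4 is forced to False.
  then v8 is forced to False.
The remaining clauses are satisfied by v5 = True, v11 = False.

v1=T, v2=T, v3=F, v4=F, v5=T, v6=F, v7=F, v8=F, v9=T, v10=F, v11=F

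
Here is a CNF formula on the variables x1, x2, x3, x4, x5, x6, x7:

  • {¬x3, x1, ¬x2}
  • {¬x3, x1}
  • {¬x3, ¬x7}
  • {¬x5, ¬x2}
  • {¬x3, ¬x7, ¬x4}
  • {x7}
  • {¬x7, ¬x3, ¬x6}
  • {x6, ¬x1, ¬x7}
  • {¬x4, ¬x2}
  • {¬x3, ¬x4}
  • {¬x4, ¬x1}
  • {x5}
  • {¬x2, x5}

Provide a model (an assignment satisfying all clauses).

The clause (x7) is unit: x7 must be True.
(¬x3) is a unit clause, so x3 = False.
Unit propagation: (x5) forces x5 = True.
The clause (¬x2) is unit: x2 must be False.
x1 occurs only negated in the remaining clauses — set x1 = False.
x4 occurs only negated in the remaining clauses — set x4 = False.
x6 is now unconstrained; take x6 = False.

x1 = False, x2 = False, x3 = False, x4 = False, x5 = True, x6 = False, x7 = True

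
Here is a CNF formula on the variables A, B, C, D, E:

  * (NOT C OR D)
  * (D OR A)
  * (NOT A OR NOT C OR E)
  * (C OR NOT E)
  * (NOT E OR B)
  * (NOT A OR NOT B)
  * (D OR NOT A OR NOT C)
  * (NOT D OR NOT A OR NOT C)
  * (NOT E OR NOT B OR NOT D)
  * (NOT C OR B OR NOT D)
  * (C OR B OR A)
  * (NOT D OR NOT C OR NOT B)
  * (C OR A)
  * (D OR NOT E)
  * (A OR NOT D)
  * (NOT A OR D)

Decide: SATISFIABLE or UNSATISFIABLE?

SATISFIABLE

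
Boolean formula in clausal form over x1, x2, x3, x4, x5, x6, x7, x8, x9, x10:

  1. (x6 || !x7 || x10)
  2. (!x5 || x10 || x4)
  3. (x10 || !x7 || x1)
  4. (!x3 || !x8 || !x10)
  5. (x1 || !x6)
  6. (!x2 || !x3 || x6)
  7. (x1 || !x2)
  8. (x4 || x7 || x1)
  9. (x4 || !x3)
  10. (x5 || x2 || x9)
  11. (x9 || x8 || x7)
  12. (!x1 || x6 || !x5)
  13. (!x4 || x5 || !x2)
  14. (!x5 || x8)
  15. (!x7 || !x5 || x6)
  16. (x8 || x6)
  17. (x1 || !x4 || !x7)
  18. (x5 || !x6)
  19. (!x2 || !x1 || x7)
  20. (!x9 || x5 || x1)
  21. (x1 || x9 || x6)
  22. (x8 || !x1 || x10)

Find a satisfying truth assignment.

x1=True  x2=False  x3=False  x4=True  x5=True  x6=True  x7=False  x8=True  x9=True  x10=False

Pure literal: x3 appears only negated; assign x3 = False.
Set x1 = True and propagate.
The remaining clauses are satisfied by x2 = False, x4 = True, x5 = True, x6 = True, x7 = False, x8 = True, x9 = True, x10 = False.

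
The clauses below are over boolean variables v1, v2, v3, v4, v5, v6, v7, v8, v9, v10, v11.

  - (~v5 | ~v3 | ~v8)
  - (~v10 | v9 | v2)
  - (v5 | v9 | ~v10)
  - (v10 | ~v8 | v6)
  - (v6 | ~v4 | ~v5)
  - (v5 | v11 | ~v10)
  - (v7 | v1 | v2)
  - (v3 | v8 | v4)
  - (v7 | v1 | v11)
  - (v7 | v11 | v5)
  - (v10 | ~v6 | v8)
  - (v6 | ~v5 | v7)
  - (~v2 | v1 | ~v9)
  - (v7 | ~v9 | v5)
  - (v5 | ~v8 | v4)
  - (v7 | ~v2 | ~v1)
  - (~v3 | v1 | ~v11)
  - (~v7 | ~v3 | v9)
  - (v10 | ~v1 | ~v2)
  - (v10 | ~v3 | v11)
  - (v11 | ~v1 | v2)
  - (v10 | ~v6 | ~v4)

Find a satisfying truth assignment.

Branch on v1: take v1 = False.
Set v2 = False and propagate.
  then v7 is forced to True.
Set v3 = False and propagate.
The remaining clauses are satisfied by v4 = True, v5 = True, v6 = True, v8 = False, v9 = True, v10 = True, v11 = True.
Every clause has at least one true literal under this assignment.

v1=0, v2=0, v3=0, v4=1, v5=1, v6=1, v7=1, v8=0, v9=1, v10=1, v11=1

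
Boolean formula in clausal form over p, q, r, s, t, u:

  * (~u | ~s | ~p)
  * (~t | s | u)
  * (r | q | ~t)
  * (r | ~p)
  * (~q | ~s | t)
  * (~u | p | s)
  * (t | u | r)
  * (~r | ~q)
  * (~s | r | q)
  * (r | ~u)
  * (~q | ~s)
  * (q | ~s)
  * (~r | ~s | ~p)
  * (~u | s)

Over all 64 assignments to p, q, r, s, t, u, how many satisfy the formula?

2

Satisfying assignments:
  p=F q=F r=T s=F t=F u=F
  p=T q=F r=T s=F t=F u=F
Count: 2.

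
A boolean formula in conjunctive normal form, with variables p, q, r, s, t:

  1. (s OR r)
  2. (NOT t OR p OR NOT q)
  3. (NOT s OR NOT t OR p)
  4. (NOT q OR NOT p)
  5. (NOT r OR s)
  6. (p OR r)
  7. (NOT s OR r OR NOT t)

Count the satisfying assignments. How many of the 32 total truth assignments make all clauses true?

The models are:
  p=F q=F r=T s=T t=F
  p=F q=T r=T s=T t=F
  p=T q=F r=F s=T t=F
  p=T q=F r=T s=T t=F
  p=T q=F r=T s=T t=T
Count: 5.

5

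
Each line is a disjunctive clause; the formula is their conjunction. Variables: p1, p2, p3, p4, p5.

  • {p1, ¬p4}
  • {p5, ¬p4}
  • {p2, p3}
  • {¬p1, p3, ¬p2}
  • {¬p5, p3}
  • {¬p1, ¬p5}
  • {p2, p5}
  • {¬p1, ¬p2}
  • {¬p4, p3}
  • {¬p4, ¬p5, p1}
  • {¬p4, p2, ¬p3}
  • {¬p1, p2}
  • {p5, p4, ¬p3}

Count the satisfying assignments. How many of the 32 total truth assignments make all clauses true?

Satisfying assignments:
  p1=F p2=F p3=T p4=F p5=T
  p1=F p2=T p3=F p4=F p5=F
  p1=F p2=T p3=T p4=F p5=T
That's 3 in total.

3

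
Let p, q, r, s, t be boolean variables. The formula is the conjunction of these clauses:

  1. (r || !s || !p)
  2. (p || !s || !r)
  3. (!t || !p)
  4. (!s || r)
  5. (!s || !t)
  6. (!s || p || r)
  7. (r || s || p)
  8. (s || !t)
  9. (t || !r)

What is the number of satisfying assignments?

2

The models are:
  p=1 q=0 r=0 s=0 t=0
  p=1 q=1 r=0 s=0 t=0
Count: 2.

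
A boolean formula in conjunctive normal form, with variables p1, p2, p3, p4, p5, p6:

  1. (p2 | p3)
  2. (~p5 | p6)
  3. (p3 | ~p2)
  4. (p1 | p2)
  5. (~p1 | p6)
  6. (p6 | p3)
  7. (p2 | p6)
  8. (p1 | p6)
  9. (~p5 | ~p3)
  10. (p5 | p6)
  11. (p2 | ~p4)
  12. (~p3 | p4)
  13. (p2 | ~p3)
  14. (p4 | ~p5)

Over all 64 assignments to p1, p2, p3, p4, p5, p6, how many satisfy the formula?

2

Satisfying assignments:
  p1=0 p2=1 p3=1 p4=1 p5=0 p6=1
  p1=1 p2=1 p3=1 p4=1 p5=0 p6=1
Count: 2.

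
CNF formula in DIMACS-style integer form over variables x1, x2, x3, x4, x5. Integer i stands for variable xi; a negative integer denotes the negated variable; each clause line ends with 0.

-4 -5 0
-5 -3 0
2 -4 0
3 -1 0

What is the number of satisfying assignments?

11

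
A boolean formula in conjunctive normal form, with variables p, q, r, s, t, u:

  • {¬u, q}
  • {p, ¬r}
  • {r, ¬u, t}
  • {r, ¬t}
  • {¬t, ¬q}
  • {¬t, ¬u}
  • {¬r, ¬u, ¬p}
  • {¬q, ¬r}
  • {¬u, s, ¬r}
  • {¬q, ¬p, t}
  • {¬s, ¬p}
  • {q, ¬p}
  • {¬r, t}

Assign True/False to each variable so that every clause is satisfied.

p=F, q=T, r=F, s=F, t=F, u=F

Check each clause:
  1. {¬u, q} — ¬u is true.
  2. {p, ¬r} — ¬r is true.
  3. {¬u, t, r} — ¬u is true.
  4. {r, ¬t} — ¬t is true.
  5. {¬t, ¬q} — ¬t is true.
  6. {¬u, ¬t} — ¬u is true.
  7. {¬p, ¬u, ¬r} — ¬u is true.
  8. {¬q, ¬r} — ¬r is true.
  9. {¬u, ¬r, s} — ¬u is true.
  10. {¬p, t, ¬q} — ¬p is true.
  11. {¬p, ¬s} — ¬s is true.
  12. {¬p, q} — q is true.
  13. {t, ¬r} — ¬r is true.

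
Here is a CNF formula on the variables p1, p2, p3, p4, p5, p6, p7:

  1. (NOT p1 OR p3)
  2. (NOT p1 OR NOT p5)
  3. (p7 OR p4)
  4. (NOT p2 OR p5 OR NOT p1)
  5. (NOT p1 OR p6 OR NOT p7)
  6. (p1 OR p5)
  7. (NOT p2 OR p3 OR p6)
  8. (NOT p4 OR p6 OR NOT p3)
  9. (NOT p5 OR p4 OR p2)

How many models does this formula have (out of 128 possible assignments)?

16

Split on p1, then p5.
  p1=1, p5=1: a clause becomes empty — 0.
  p1=1, p5=0: remaining (p2,p3,p4,p6,p7) ∈ {(0,1,0,1,1); (0,1,1,1,0); (0,1,1,1,1)} — 3.
  p1=0, p5=1: 13 of the 32 assignments to (p2,p3,p4,p6,p7) work.
  p1=0, p5=0: a clause becomes empty — 0.
Total: 0 + 3 + 13 + 0 = 16.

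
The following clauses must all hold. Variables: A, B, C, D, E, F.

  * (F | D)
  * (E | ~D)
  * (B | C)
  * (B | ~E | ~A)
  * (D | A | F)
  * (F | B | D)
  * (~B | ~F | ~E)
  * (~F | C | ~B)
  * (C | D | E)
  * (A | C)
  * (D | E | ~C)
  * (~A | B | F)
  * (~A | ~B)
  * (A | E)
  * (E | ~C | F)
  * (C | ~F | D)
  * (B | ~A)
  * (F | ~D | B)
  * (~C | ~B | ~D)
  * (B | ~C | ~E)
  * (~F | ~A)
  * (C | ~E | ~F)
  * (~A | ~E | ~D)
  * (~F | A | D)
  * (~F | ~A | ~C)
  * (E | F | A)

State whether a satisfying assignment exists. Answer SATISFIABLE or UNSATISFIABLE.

UNSATISFIABLE

F = True:
  propagation gives A=False, C=True, E=True, B=False; an empty clause results — contradiction.
F = False:
  propagation gives D=True, E=True, B=True, A=False; an empty clause results — contradiction.
Every branch closes, so no satisfying assignment exists.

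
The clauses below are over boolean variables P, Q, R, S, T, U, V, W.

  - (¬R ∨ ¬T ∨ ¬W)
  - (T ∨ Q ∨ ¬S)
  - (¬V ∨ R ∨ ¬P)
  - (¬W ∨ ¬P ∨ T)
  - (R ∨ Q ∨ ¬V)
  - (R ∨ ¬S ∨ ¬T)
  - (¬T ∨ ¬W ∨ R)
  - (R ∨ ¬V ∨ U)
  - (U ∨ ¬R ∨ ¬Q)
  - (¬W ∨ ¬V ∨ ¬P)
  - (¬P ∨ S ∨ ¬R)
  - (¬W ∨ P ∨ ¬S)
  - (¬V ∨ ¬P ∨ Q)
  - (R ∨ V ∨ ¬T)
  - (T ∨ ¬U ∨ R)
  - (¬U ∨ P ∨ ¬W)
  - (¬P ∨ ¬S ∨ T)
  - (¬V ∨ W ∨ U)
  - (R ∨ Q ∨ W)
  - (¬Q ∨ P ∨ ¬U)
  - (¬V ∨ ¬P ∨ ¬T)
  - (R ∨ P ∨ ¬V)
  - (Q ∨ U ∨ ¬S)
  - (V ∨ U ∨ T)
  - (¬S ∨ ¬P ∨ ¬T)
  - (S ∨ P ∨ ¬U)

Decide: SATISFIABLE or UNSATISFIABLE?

SATISFIABLE

Try P = False.
Try Q = False.
Set R = True and propagate.
For the remaining variables, S = False, T = True, U = False, V = False, W = False works.
Every clause has at least one true literal under this assignment.
So P = F  Q = F  R = T  S = F  T = T  U = F  V = F  W = F is a satisfying assignment.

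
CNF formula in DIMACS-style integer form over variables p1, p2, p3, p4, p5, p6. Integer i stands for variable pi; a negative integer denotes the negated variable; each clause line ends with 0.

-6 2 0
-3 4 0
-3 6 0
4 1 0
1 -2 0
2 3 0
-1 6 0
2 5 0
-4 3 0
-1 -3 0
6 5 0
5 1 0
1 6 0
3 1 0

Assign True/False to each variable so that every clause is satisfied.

p1 = T, p2 = T, p3 = F, p4 = F, p5 = T, p6 = T

p5 occurs only positively in the remaining clauses — set p5 = True.
Set p1 = True and propagate.
  then p6 is forced to True.
  then p2 is forced to True.
  then p3 is forced to False.
  then p4 is forced to False.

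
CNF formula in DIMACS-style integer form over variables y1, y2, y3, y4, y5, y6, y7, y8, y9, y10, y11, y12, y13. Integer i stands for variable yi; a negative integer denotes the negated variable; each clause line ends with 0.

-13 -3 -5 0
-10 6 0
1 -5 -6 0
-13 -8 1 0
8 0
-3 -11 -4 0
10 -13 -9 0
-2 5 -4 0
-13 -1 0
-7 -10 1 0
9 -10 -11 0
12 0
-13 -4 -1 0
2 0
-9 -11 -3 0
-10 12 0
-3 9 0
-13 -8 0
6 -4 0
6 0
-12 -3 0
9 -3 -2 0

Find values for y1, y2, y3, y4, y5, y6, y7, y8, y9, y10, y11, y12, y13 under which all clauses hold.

y1=F  y2=T  y3=F  y4=F  y5=F  y6=T  y7=F  y8=T  y9=F  y10=F  y11=T  y12=T  y13=F

Unit propagation: (y8) forces y8 = True.
The clause (y12) is unit: y12 must be True.
(y2) is a unit clause, so y2 = True.
(!y13) is a unit clause, so y13 = False.
The clause (y6) is unit: y6 must be True.
Unit propagation: (!y3) forces y3 = False.
y4 occurs only negated in the remaining clauses — set y4 = False.
Pure literal: y7 appears only negated; assign y7 = False.
Set y1 = False and propagate.
  then y5 is forced to False.
Try y9 = False.
The remaining clauses are satisfied by y10 = False, y11 = True.
Check each clause:
  1. (!y3 || !y13 || !y5) — !y13 is true.
  2. (y6 || !y10) — y6 is true.
  3. (!y6 || !y5 || y1) — !y5 is true.
  4. (y1 || !y8 || !y13) — !y13 is true.
  5. (y8) — y8 is true.
  6. (!y4 || !y3 || !y11) — !y3 is true.
  7. (y10 || !y9 || !y13) — !y13 is true.
  8. (!y2 || !y4 || y5) — !y4 is true.
  9. (!y1 || !y13) — !y13 is true.
  10. (!y7 || !y10 || y1) — !y7 is true.
  11. (y9 || !y10 || !y11) — !y10 is true.
  12. (y12) — y12 is true.
  13. (!y4 || !y13 || !y1) — !y13 is true.
  14. (y2) — y2 is true.
  15. (!y11 || !y3 || !y9) — !y3 is true.
  16. (y12 || !y10) — y12 is true.
  17. (!y3 || y9) — !y3 is true.
  18. (!y8 || !y13) — !y13 is true.
  19. (y6 || !y4) — !y4 is true.
  20. (y6) — y6 is true.
  21. (!y12 || !y3) — !y3 is true.
  22. (!y3 || y9 || !y2) — !y3 is true.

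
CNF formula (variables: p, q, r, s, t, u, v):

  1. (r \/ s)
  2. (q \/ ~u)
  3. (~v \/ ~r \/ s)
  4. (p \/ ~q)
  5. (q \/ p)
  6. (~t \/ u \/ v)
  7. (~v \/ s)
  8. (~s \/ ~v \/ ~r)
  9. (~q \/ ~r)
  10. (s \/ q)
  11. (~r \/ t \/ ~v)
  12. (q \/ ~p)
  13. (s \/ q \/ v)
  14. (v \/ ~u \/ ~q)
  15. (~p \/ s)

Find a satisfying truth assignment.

p=True, q=True, r=False, s=True, t=True, u=True, v=True

Branch on p: take p = True.
  then q is forced to True.
  then r is forced to False.
  then s is forced to True.
Try t = True.
Set u = True and propagate.
  then v is forced to True.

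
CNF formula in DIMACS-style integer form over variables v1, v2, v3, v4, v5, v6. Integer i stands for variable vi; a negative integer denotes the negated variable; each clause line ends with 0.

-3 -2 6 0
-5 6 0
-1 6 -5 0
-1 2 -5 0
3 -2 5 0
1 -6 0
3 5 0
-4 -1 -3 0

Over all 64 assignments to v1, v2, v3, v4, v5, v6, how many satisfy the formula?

8

Satisfying assignments:
  v1=0 v2=0 v3=1 v4=0 v5=0 v6=0
  v1=0 v2=0 v3=1 v4=1 v5=0 v6=0
  v1=1 v2=0 v3=1 v4=0 v5=0 v6=0
  v1=1 v2=0 v3=1 v4=0 v5=0 v6=1
  v1=1 v2=1 v3=0 v4=0 v5=1 v6=1
  v1=1 v2=1 v3=0 v4=1 v5=1 v6=1
  v1=1 v2=1 v3=1 v4=0 v5=0 v6=1
  v1=1 v2=1 v3=1 v4=0 v5=1 v6=1
That's 8 in total.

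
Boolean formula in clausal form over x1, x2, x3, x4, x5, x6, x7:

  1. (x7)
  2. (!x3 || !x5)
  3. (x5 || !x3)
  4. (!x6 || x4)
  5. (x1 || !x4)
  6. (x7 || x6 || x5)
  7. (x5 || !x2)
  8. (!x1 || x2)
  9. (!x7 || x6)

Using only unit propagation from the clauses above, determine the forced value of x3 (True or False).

(x7) stands alone — x7 = True.
(!x7 || x6) with x7 = True leaves only x6, so x6 = True.
(!x6 || x4) with x6 = True leaves only x4, so x4 = True.
From (x1 || !x4) and x4 = True: x1 = True.
From (!x1 || x2) and x1 = True: x2 = True.
(x5 || !x2) with x2 = True leaves only x5, so x5 = True.
In (!x3 || !x5), !x5 is now false; !x3 must hold, so x3 = False.

False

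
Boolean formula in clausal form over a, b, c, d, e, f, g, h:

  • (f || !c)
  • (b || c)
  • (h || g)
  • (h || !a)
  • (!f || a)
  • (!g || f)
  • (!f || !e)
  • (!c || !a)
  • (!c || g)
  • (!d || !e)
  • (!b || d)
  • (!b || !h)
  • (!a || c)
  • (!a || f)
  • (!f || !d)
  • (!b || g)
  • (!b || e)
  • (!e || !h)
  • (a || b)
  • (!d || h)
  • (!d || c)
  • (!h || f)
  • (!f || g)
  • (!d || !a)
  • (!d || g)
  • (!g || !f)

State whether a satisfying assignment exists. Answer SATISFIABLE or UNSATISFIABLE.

UNSATISFIABLE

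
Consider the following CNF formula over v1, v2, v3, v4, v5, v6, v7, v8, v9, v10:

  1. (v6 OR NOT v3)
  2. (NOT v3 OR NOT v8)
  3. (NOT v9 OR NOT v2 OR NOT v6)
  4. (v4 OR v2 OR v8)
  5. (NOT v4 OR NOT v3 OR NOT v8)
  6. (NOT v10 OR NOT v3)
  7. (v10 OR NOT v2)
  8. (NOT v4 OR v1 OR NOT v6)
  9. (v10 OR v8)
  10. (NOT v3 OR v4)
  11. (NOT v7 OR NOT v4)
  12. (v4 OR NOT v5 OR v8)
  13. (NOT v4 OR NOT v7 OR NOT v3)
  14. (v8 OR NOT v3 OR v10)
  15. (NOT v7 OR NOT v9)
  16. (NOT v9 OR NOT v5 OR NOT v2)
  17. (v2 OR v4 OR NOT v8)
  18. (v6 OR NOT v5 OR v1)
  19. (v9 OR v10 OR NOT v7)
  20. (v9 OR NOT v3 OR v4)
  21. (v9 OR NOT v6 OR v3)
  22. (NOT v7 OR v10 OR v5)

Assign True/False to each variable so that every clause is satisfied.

Pure literal: v7 appears only negated; assign v7 = False.
Try v1 = False.
Branch on v2: take v2 = False.
Try v3 = False.
For the remaining variables, v4 = True, v5 = False, v6 = False, v8 = True, v9 = False, v10 = True works.
Every clause has at least one true literal under this assignment.

v1 = 0, v2 = 0, v3 = 0, v4 = 1, v5 = 0, v6 = 0, v7 = 0, v8 = 1, v9 = 0, v10 = 1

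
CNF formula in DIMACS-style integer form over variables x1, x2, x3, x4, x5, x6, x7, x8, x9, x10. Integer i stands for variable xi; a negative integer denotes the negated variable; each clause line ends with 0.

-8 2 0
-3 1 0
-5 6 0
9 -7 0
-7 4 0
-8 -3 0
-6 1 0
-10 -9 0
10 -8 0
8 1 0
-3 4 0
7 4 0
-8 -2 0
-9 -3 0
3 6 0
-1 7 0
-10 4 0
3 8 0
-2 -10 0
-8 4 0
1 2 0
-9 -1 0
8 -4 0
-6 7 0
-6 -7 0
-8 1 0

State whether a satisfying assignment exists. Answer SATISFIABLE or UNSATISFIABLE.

UNSATISFIABLE

x8 = True:
  propagation gives x2=True; an empty clause results — contradiction.
x8 = False:
  propagation gives x1=True, x7=True, x9=True; an empty clause results — contradiction.
Every branch closes, so no satisfying assignment exists.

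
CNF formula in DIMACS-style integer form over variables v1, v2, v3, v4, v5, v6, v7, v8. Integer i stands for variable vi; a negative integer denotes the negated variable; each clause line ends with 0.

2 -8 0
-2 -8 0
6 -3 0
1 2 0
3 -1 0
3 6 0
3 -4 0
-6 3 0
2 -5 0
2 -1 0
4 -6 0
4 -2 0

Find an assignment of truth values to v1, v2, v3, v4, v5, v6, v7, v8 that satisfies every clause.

v1=False, v2=True, v3=True, v4=True, v5=False, v6=True, v7=False, v8=False

v5 occurs only negated in the remaining clauses — set v5 = False.
v8 occurs only negated in the remaining clauses — set v8 = False.
Branch on v1: take v1 = False.
  then v2 is forced to True.
  then v4 is forced to True.
  then v3 is forced to True.
  then v6 is forced to True.
v7 is now unconstrained; take v7 = False.
Every clause has at least one true literal under this assignment.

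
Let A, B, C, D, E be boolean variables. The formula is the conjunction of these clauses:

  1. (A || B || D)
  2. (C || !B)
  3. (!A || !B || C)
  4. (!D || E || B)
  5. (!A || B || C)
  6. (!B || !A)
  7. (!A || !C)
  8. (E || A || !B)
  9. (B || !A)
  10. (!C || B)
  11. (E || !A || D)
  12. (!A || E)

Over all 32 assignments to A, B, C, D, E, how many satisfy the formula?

3

Satisfying assignments:
  A=F B=F C=F D=T E=T
  A=F B=T C=T D=F E=T
  A=F B=T C=T D=T E=T
Count: 3.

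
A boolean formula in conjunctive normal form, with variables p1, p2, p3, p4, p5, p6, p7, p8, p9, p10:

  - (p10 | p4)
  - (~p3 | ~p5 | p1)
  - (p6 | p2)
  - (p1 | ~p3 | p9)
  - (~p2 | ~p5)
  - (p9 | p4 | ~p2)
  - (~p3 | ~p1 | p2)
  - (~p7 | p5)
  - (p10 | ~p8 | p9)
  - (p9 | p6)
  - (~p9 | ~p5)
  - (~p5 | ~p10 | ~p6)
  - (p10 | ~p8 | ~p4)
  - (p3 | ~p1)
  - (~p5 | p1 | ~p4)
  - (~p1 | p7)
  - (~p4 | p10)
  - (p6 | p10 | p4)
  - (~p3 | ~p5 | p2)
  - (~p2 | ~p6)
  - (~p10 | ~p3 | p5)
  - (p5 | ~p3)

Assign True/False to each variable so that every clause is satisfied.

p1 = 0, p2 = 0, p3 = 0, p4 = 0, p5 = 0, p6 = 1, p7 = 0, p8 = 1, p9 = 0, p10 = 1

Check each clause:
  1. (p4 | p10) — p10 is true.
  2. (~p3 | ~p5 | p1) — ~p5 is true.
  3. (p6 | p2) — p6 is true.
  4. (p1 | p9 | ~p3) — ~p3 is true.
  5. (~p2 | ~p5) — ~p5 is true.
  6. (p4 | ~p2 | p9) — ~p2 is true.
  7. (~p3 | p2 | ~p1) — ~p3 is true.
  8. (p5 | ~p7) — ~p7 is true.
  9. (p9 | p10 | ~p8) — p10 is true.
  10. (p9 | p6) — p6 is true.
  11. (~p9 | ~p5) — ~p5 is true.
  12. (~p5 | ~p10 | ~p6) — ~p5 is true.
  13. (p10 | ~p4 | ~p8) — p10 is true.
  14. (~p1 | p3) — ~p1 is true.
  15. (p1 | ~p5 | ~p4) — ~p5 is true.
  16. (~p1 | p7) — ~p1 is true.
  17. (~p4 | p10) — p10 is true.
  18. (p10 | p6 | p4) — p10 is true.
  19. (p2 | ~p3 | ~p5) — ~p5 is true.
  20. (~p6 | ~p2) — ~p2 is true.
  21. (p5 | ~p10 | ~p3) — ~p3 is true.
  22. (p5 | ~p3) — ~p3 is true.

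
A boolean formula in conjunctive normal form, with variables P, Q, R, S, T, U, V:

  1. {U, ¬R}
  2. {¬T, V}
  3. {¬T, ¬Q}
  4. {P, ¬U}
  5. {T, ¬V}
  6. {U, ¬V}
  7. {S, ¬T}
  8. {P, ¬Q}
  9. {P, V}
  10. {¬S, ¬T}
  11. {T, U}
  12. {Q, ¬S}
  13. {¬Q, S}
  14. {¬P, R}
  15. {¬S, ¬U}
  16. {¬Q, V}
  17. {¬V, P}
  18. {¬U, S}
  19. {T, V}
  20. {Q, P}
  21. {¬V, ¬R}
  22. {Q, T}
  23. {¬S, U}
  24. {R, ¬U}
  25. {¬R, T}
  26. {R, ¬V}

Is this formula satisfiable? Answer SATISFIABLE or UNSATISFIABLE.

T = True:
  propagation gives V=True, Q=False, U=True, P=True; an empty clause results — contradiction.
T = False:
  propagation gives V=False; an empty clause results — contradiction.
Every branch closes, so no satisfying assignment exists.

UNSATISFIABLE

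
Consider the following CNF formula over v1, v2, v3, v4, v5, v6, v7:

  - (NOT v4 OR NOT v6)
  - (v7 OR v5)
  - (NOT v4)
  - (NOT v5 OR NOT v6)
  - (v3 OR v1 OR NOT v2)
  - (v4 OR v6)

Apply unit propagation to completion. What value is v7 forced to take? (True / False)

True

(NOT v4) is a unit clause: v4 = False.
In (v4 OR v6), v4 is now false; v6 must hold, so v6 = True.
From (NOT v6 OR NOT v5) and v6 = True: v5 = False.
(v5 OR v7): since v5 = False, the clause reduces to (v7). v7 = True.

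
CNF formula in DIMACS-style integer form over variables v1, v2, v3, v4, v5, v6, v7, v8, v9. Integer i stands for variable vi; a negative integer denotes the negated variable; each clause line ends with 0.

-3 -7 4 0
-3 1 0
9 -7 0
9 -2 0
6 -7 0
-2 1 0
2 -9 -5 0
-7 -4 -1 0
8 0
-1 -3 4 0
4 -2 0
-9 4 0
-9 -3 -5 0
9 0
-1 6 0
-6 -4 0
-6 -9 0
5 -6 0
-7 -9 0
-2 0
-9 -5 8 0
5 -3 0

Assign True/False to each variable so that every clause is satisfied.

v1 = False, v2 = False, v3 = False, v4 = True, v5 = False, v6 = False, v7 = False, v8 = True, v9 = True

Unit propagation: (v8) forces v8 = True.
Unit propagation: (v9) forces v9 = True.
The clause (v4) is unit: v4 must be True.
(¬v6) is a unit clause, so v6 = False.
The clause (¬v7) is unit: v7 must be False.
(¬v1) is a unit clause, so v1 = False.
Unit propagation: (¬v3) forces v3 = False.
Unit propagation: (¬v2) forces v2 = False.
(¬v5) is a unit clause, so v5 = False.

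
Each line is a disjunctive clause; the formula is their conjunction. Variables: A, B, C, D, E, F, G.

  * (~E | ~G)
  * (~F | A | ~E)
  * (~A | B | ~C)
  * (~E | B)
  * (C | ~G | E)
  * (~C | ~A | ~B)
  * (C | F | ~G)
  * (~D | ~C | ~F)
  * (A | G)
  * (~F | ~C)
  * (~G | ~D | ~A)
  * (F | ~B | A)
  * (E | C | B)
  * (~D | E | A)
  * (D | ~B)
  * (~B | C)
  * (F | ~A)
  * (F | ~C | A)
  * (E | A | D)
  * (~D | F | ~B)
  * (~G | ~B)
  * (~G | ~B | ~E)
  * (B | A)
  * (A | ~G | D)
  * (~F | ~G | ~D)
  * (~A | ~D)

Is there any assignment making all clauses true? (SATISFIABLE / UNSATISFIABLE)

A = True:
  propagation gives F=True, C=False, B=False, E=False; an empty clause results — contradiction.
A = False:
  propagation gives G=True, E=False, C=True, F=False; an empty clause results — contradiction.
Every branch closes, so no satisfying assignment exists.

UNSATISFIABLE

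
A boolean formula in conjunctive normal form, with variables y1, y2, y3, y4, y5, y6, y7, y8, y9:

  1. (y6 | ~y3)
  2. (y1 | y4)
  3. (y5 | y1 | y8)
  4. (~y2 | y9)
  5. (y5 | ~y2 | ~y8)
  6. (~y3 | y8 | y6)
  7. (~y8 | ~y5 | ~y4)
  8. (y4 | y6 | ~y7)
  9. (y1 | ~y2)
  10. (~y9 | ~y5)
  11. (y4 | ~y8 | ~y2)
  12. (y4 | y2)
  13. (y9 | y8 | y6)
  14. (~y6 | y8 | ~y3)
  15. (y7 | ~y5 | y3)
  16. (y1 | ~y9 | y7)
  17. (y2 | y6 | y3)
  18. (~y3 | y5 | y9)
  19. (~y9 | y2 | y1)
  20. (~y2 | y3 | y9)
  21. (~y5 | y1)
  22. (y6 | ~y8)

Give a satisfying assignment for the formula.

y1=False, y2=False, y3=False, y4=True, y5=False, y6=True, y7=False, y8=True, y9=False

Try y1 = False.
  then y4 is forced to True.
  then y2 is forced to False.
  then y9 is forced to False.
  then y5 is forced to False.
  then y8 is forced to True.
  then y3 is forced to False.
  then y6 is forced to True.
y7 is now unconstrained; take y7 = False.
Check each clause:
  1. (~y3 | y6) — ~y3 is true.
  2. (y1 | y4) — y4 is true.
  3. (y8 | y5 | y1) — y8 is true.
  4. (y9 | ~y2) — ~y2 is true.
  5. (~y8 | y5 | ~y2) — ~y2 is true.
  6. (~y3 | y6 | y8) — y8 is true.
  7. (~y5 | ~y8 | ~y4) — ~y5 is true.
  8. (y4 | y6 | ~y7) — ~y7 is true.
  9. (y1 | ~y2) — ~y2 is true.
  10. (~y5 | ~y9) — ~y5 is true.
  11. (y4 | ~y8 | ~y2) — y4 is true.
  12. (y2 | y4) — y4 is true.
  13. (y9 | y6 | y8) — y8 is true.
  14. (~y3 | ~y6 | y8) — y8 is true.
  15. (y3 | y7 | ~y5) — ~y5 is true.
  16. (y1 | y7 | ~y9) — ~y9 is true.
  17. (y6 | y3 | y2) — y6 is true.
  18. (y9 | ~y3 | y5) — ~y3 is true.
  19. (~y9 | y2 | y1) — ~y9 is true.
  20. (~y2 | y3 | y9) — ~y2 is true.
  21. (y1 | ~y5) — ~y5 is true.
  22. (y6 | ~y8) — y6 is true.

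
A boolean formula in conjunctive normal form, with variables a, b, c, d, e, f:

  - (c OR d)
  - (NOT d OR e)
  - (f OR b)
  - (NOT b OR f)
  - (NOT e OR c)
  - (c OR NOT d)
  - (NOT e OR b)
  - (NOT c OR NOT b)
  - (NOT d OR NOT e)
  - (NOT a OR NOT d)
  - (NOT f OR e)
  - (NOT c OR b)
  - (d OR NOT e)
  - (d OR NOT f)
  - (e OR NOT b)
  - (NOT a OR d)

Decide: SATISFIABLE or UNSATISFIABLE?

UNSATISFIABLE

d = True:
  propagation gives e=True; an empty clause results — contradiction.
d = False:
  propagation gives c=True, b=False; an empty clause results — contradiction.
Every branch closes, so no satisfying assignment exists.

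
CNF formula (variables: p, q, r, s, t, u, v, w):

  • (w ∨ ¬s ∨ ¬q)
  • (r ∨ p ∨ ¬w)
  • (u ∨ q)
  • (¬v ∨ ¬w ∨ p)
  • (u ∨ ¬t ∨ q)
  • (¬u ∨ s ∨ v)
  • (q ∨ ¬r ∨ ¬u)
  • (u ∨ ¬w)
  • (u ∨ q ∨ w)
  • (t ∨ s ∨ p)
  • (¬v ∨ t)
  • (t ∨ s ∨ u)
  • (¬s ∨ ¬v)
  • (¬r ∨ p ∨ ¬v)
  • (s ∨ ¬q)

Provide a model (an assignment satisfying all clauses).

p=True, q=False, r=False, s=True, t=False, u=True, v=False, w=True

Check each clause:
  1. (¬q ∨ ¬s ∨ w) — w is true.
  2. (r ∨ ¬w ∨ p) — p is true.
  3. (q ∨ u) — u is true.
  4. (¬w ∨ p ∨ ¬v) — p is true.
  5. (q ∨ ¬t ∨ u) — ¬t is true.
  6. (¬u ∨ s ∨ v) — s is true.
  7. (¬u ∨ q ∨ ¬r) — ¬r is true.
  8. (u ∨ ¬w) — u is true.
  9. (q ∨ u ∨ w) — w is true.
  10. (p ∨ t ∨ s) — p is true.
  11. (¬v ∨ t) — ¬v is true.
  12. (s ∨ u ∨ t) — s is true.
  13. (¬s ∨ ¬v) — ¬v is true.
  14. (p ∨ ¬v ∨ ¬r) — ¬v is true.
  15. (s ∨ ¬q) — s is true.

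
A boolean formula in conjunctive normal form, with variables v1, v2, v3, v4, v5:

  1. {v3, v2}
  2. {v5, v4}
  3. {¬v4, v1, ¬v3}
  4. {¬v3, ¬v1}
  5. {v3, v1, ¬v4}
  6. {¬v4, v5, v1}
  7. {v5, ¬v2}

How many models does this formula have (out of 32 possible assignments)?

5

The models are:
  v1=F v2=F v3=T v4=F v5=T
  v1=F v2=T v3=F v4=F v5=T
  v1=F v2=T v3=T v4=F v5=T
  v1=T v2=T v3=F v4=F v5=T
  v1=T v2=T v3=F v4=T v5=T
Count: 5.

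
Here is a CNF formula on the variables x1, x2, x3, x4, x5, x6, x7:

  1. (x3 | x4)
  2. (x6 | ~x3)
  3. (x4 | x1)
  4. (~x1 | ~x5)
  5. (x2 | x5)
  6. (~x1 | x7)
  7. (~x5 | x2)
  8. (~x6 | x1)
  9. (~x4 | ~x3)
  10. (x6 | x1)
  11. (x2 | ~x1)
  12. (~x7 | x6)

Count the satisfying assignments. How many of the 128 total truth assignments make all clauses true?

2

Satisfying assignments:
  x1=1 x2=1 x3=0 x4=1 x5=0 x6=1 x7=1
  x1=1 x2=1 x3=1 x4=0 x5=0 x6=1 x7=1
Count: 2.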